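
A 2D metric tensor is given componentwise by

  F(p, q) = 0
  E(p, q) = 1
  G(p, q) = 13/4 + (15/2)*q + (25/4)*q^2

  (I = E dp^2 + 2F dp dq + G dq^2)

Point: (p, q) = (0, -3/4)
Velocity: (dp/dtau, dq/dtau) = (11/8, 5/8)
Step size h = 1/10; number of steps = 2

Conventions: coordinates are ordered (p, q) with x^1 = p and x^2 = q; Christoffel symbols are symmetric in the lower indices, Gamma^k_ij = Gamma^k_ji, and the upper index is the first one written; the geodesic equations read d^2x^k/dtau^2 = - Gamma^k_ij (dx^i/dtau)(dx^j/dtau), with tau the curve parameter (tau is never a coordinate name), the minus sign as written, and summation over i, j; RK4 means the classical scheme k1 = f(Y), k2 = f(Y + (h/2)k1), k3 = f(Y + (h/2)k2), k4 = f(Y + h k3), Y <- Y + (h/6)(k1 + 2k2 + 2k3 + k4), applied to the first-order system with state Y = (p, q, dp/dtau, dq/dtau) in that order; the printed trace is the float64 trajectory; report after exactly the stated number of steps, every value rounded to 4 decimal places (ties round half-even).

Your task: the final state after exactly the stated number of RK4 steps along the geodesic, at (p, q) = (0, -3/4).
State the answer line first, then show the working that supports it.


Answer: p = 0.2750, q = -0.6199, dp/dtau = 1.3750, dq/dtau = 0.6667

f(Y) = (dp/dtau, dq/dtau, -Gamma^p_ij Y'^i Y'^j, -Gamma^q_ij Y'^i Y'^j) with the Gammas evaluated at the stage position; h = 0.100000; intermediate values shown to 6 dp
step 0: p = 0.0000, q = -0.7500, dp/dtau = 1.3750, dq/dtau = 0.6250
step 1:
  k1: at (p, q) = (0.000000, -0.750000), (dp/dtau, dq/dtau) = (1.375000, 0.625000); Gamma_ppp = 0.000000, Gamma_ppq = 0.000000, Gamma_pqq = 0.000000, Gamma_qpp = 0.000000, Gamma_qpq = 0.000000, Gamma_qqq = -0.821918; k1 = (1.375000, 0.625000, 0.000000, 0.321062)
  k2: at (p, q) = (0.068750, -0.718750), (dp/dtau, dq/dtau) = (1.375000, 0.641053); Gamma_ppp = 0.000000, Gamma_ppq = 0.000000, Gamma_pqq = 0.000000, Gamma_qpp = 0.000000, Gamma_qpq = 0.000000, Gamma_qqq = -0.682073; k2 = (1.375000, 0.641053, 0.000000, 0.280297)
  k3: at (p, q) = (0.068750, -0.717947), (dp/dtau, dq/dtau) = (1.375000, 0.639015); Gamma_ppp = 0.000000, Gamma_ppq = 0.000000, Gamma_pqq = 0.000000, Gamma_qpp = 0.000000, Gamma_qpq = 0.000000, Gamma_qqq = -0.678203; k3 = (1.375000, 0.639015, 0.000000, 0.276937)
  k4: at (p, q) = (0.137500, -0.686099), (dp/dtau, dq/dtau) = (1.375000, 0.652694); Gamma_ppp = 0.000000, Gamma_ppq = 0.000000, Gamma_pqq = 0.000000, Gamma_qpp = 0.000000, Gamma_qpq = 0.000000, Gamma_qqq = -0.514288; k4 = (1.375000, 0.652694, 0.000000, 0.219091)
  Y <- Y + (h/6)(k1 + 2k2 + 2k3 + k4): p = 0.1375, q = -0.6860, dp/dtau = 1.3750, dq/dtau = 0.6526
step 2:
  k1: at (p, q) = (0.137500, -0.686036), (dp/dtau, dq/dtau) = (1.375000, 0.652577); Gamma_ppp = 0.000000, Gamma_ppq = 0.000000, Gamma_pqq = 0.000000, Gamma_qpp = 0.000000, Gamma_qpq = 0.000000, Gamma_qqq = -0.513949; k1 = (1.375000, 0.652577, 0.000000, 0.218869)
  k2: at (p, q) = (0.206250, -0.653407), (dp/dtau, dq/dtau) = (1.375000, 0.663520); Gamma_ppp = 0.000000, Gamma_ppq = 0.000000, Gamma_pqq = 0.000000, Gamma_qpp = 0.000000, Gamma_qpq = 0.000000, Gamma_qqq = -0.327949; k2 = (1.375000, 0.663520, 0.000000, 0.144383)
  k3: at (p, q) = (0.206250, -0.652860), (dp/dtau, dq/dtau) = (1.375000, 0.659796); Gamma_ppp = 0.000000, Gamma_ppq = 0.000000, Gamma_pqq = 0.000000, Gamma_qpp = 0.000000, Gamma_qpq = 0.000000, Gamma_qqq = -0.324705; k3 = (1.375000, 0.659796, 0.000000, 0.141354)
  k4: at (p, q) = (0.275000, -0.620057), (dp/dtau, dq/dtau) = (1.375000, 0.666712); Gamma_ppp = 0.000000, Gamma_ppq = 0.000000, Gamma_pqq = 0.000000, Gamma_qpp = 0.000000, Gamma_qpq = 0.000000, Gamma_qqq = -0.125039; k4 = (1.375000, 0.666712, 0.000000, 0.055581)
  Y <- Y + (h/6)(k1 + 2k2 + 2k3 + k4): p = 0.2750, q = -0.6199, dp/dtau = 1.3750, dq/dtau = 0.6667


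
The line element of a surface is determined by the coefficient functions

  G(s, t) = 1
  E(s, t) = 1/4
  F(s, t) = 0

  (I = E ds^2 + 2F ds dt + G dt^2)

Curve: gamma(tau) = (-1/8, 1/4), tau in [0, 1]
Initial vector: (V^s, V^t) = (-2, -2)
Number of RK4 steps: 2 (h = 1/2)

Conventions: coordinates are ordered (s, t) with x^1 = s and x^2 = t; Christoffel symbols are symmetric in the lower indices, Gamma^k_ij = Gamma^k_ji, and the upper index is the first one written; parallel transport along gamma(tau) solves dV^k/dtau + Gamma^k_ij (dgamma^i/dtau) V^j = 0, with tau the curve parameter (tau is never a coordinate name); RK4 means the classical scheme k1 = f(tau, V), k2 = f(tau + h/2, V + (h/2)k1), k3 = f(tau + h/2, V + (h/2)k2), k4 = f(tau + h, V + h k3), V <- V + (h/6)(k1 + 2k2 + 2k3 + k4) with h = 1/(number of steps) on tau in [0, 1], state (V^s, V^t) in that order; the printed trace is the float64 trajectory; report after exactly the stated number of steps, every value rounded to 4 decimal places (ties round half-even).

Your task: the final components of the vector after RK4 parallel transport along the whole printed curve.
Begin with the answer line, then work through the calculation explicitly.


Answer: V^s = -2.0000, V^t = -2.0000

gamma'(tau) = (0, 0); f(tau, V)^k = -Gamma^k_ij(gamma(tau)) gamma'^i(tau) V^j; h = 1/2; intermediate values shown to 6 dp
curve data and Christoffel symbols at the stage parameters:
  tau = 0.000000: gamma = (-0.125000, 0.250000), gamma' = (0.000000, 0.000000); Gamma_sss = 0.000000, Gamma_sst = 0.000000, Gamma_stt = 0.000000, Gamma_tss = 0.000000, Gamma_tst = 0.000000, Gamma_ttt = 0.000000
  tau = 0.250000: gamma = (-0.125000, 0.250000), gamma' = (0.000000, 0.000000); Gamma_sss = 0.000000, Gamma_sst = 0.000000, Gamma_stt = 0.000000, Gamma_tss = 0.000000, Gamma_tst = 0.000000, Gamma_ttt = 0.000000
  tau = 0.500000: gamma = (-0.125000, 0.250000), gamma' = (0.000000, 0.000000); Gamma_sss = 0.000000, Gamma_sst = 0.000000, Gamma_stt = 0.000000, Gamma_tss = 0.000000, Gamma_tst = 0.000000, Gamma_ttt = 0.000000
  tau = 0.750000: gamma = (-0.125000, 0.250000), gamma' = (0.000000, 0.000000); Gamma_sss = 0.000000, Gamma_sst = 0.000000, Gamma_stt = 0.000000, Gamma_tss = 0.000000, Gamma_tst = 0.000000, Gamma_ttt = 0.000000
  tau = 1.000000: gamma = (-0.125000, 0.250000), gamma' = (0.000000, 0.000000); Gamma_sss = 0.000000, Gamma_sst = 0.000000, Gamma_stt = 0.000000, Gamma_tss = 0.000000, Gamma_tst = 0.000000, Gamma_ttt = 0.000000
step 0: V^s = -2.0000, V^t = -2.0000
step 1: k1 = (0.000000, 0.000000), k2 = (0.000000, 0.000000), k3 = (0.000000, 0.000000), k4 = (0.000000, 0.000000); V <- V + (h/6)(k1 + 2k2 + 2k3 + k4): V^s = -2.0000, V^t = -2.0000
step 2: k1 = (0.000000, 0.000000), k2 = (0.000000, 0.000000), k3 = (0.000000, 0.000000), k4 = (0.000000, 0.000000); V <- V + (h/6)(k1 + 2k2 + 2k3 + k4): V^s = -2.0000, V^t = -2.0000


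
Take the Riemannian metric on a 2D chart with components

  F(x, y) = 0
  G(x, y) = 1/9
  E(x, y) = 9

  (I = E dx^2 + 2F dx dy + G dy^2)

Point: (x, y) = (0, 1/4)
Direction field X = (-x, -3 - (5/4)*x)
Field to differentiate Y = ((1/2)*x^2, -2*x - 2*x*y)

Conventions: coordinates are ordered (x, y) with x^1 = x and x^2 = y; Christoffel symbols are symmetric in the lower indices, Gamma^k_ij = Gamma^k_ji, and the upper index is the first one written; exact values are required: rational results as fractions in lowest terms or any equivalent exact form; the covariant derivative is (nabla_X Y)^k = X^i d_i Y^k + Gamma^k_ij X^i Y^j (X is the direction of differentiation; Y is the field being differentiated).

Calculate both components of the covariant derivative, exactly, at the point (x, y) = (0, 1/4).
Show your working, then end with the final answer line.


E = 9, F = 0, G = 1/9 at the point
E_x = 0, E_y = 0, F_x = 0, F_y = 0, G_x = 0, G_y = 0
EG - F^2 = 1;  g^inv = (1) * [[1/9, 0], [0, 9]]
first-kind symbols [ij,l] = (1/2)(d_i g_jl + d_j g_il - d_l g_ij): [xx,x] = E_x/2 = 0, [xx,y] = F_x - E_y/2 = 0, [xy,x] = E_y/2 = 0, [xy,y] = G_x/2 = 0, [yy,x] = F_y - G_x/2 = 0, [yy,y] = G_y/2 = 0
Gamma^x_ij = (G*[ij,x] - F*[ij,y])/(EG - F^2), Gamma^y_ij = (E*[ij,y] - F*[ij,x])/(EG - F^2)
Gamma_xxx = 0, Gamma_xxy = 0, Gamma_xyy = 0, Gamma_yxx = 0, Gamma_yxy = 0, Gamma_yyy = 0
X = (0, -3), Y = (0, 0) at the point

Answer: (nabla_X Y)^x = 0, (nabla_X Y)^y = 0


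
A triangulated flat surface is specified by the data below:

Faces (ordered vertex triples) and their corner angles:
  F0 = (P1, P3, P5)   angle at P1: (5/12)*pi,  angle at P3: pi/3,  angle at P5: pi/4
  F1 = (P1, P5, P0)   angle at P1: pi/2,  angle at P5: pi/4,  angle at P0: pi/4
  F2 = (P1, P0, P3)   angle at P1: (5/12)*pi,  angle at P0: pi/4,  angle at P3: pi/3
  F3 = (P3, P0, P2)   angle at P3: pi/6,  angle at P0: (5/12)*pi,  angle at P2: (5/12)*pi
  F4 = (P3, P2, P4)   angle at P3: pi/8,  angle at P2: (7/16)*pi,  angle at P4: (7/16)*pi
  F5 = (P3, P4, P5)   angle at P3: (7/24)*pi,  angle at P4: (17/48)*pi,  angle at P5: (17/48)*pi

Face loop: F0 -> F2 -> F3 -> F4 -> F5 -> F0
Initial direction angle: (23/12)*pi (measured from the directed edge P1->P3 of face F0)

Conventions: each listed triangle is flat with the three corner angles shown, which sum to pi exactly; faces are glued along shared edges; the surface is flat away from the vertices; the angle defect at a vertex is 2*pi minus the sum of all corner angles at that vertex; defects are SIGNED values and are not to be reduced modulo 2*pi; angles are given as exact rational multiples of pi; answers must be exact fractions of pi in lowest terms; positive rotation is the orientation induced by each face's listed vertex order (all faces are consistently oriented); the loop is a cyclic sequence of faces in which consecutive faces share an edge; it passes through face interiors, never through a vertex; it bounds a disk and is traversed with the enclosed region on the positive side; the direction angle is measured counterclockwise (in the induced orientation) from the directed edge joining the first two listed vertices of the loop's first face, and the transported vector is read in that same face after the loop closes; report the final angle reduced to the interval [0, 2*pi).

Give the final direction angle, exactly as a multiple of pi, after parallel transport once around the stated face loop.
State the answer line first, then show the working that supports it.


Answer: final direction angle = (2/3)*pi

enclosed vertex P3: corner angles sum to (5/4)*pi, defect = 2*pi - (5/4)*pi = (3/4)*pi
adding the enclosed defects to the starting angle (mod 2*pi, induced orientation) gives the holonomy
final angle = (23/12)*pi + (3/4)*pi = (2/3)*pi (mod 2*pi)


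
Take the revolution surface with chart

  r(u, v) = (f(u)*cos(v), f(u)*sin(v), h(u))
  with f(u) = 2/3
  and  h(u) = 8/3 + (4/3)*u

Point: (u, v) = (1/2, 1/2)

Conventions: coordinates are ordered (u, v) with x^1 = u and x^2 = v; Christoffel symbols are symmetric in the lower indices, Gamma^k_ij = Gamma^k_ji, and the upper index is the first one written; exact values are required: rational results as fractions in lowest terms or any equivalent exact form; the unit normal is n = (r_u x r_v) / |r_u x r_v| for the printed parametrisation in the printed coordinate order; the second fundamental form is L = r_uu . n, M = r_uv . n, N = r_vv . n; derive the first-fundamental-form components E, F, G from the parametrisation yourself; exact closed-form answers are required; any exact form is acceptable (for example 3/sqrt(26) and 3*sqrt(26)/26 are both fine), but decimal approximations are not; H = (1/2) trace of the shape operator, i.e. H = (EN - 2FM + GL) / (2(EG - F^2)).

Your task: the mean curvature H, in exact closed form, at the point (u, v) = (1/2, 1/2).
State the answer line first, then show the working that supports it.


Answer: H = 3/4

f = 2/3, f' = 0, f'' = 0, h' = 4/3, h'' = 0
E = 16/9, F = 0, G = 4/9; answer radicand W^2 = 16/9
unnormalised second-form numerators: l = 0, m = 0, n = 8/9; L = l/sqrt(16/9), and similarly M = m/sqrt(W^2), N = n/sqrt(W^2)
H = (E*n - 2*F*m + G*l) / (2*(EG - F^2)*sqrt(W^2)); E*n - 2*F*m + G*l = 128/81, EG - F^2 = 64/81, so H = (1)/sqrt(16/9)


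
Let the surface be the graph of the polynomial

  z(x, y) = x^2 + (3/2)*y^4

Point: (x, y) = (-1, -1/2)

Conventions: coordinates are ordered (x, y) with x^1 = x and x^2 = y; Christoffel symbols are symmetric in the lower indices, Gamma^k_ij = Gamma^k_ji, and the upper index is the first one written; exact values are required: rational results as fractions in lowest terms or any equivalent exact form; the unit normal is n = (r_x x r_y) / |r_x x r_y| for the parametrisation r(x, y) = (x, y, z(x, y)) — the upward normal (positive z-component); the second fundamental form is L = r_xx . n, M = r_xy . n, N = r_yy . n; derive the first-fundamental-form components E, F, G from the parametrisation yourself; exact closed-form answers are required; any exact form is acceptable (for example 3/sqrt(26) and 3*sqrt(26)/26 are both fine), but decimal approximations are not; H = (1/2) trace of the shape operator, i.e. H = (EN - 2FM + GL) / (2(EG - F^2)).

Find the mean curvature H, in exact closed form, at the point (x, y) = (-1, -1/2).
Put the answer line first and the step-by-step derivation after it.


Answer: H = 820*sqrt(89)/7921

z_x = -2, z_y = -3/4, z_xx = 2, z_xy = 0, z_yy = 9/2
E = 5, F = 3/2, G = 25/16; answer radicand W^2 = 89/16
unnormalised second-form numerators: l = 2, m = 0, n = 9/2; L = l/sqrt(89/16), and similarly M = m/sqrt(W^2), N = n/sqrt(W^2)
H = (E*n - 2*F*m + G*l) / (2*(EG - F^2)*sqrt(W^2)); E*n - 2*F*m + G*l = 205/8, EG - F^2 = 89/16, so H = (205/89)/sqrt(89/16)


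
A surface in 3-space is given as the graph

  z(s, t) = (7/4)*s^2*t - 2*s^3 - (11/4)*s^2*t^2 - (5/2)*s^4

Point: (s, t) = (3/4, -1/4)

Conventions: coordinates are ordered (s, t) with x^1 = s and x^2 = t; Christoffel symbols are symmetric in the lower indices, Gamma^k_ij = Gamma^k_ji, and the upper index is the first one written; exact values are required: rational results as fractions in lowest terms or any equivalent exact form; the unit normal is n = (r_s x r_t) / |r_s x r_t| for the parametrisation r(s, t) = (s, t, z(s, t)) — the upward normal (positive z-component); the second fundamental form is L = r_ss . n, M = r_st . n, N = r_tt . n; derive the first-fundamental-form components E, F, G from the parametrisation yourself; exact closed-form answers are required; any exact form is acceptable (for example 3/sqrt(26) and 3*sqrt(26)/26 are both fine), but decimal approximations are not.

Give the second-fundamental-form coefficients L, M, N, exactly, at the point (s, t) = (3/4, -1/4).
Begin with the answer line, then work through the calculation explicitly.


Answer: L = -1734*sqrt(25570)/89495, M = 60*sqrt(25570)/17899, N = -198*sqrt(25570)/89495

z_s = -1089/128, z_t = 225/128, z_ss = -867/32, z_st = 75/16, z_tt = -99/32
E = 1202305/16384, F = -245025/16384, G = 67009/16384; answer radicand W^2 = 626465/8192
unnormalised second-form numerators: l = -867/32, m = 75/16, n = -99/32; L = l/sqrt(626465/8192), and similarly M = m/sqrt(W^2), N = n/sqrt(W^2)


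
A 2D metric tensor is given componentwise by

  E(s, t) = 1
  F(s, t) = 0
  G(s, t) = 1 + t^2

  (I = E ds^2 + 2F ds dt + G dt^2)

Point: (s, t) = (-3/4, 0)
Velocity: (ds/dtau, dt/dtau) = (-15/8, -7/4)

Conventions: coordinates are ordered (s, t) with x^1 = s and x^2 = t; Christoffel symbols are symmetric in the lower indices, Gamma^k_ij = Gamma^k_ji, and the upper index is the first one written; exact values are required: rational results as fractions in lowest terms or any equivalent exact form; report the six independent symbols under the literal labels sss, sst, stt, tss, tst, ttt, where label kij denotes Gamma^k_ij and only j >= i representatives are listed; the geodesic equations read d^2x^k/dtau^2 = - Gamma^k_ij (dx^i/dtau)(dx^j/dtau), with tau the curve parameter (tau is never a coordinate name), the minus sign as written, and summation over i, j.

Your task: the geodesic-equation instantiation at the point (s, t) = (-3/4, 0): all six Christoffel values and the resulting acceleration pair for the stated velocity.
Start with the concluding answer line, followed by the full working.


Answer: Gamma_sss = 0, Gamma_sst = 0, Gamma_stt = 0, Gamma_tss = 0, Gamma_tst = 0, Gamma_ttt = 0; accelerations (d^2s/dtau^2, d^2t/dtau^2) = (0, 0)

E = 1, F = 0, G = 1 at the point
E_s = 0, E_t = 0, F_s = 0, F_t = 0, G_s = 0, G_t = 0
EG - F^2 = 1;  g^inv = (1) * [[1, 0], [0, 1]]
first-kind symbols [ij,l] = (1/2)(d_i g_jl + d_j g_il - d_l g_ij): [ss,s] = E_s/2 = 0, [ss,t] = F_s - E_t/2 = 0, [st,s] = E_t/2 = 0, [st,t] = G_s/2 = 0, [tt,s] = F_t - G_s/2 = 0, [tt,t] = G_t/2 = 0
Gamma^s_ij = (G*[ij,s] - F*[ij,t])/(EG - F^2), Gamma^t_ij = (E*[ij,t] - F*[ij,s])/(EG - F^2)
Gamma_sss = 0, Gamma_sst = 0, Gamma_stt = 0, Gamma_tss = 0, Gamma_tst = 0, Gamma_ttt = 0
d^2s/dtau^2 = -(Gamma_sss*(-15/8)^2 + 2*Gamma_sst*(-15/8)*(-7/4) + Gamma_stt*(-7/4)^2) = 0
d^2t/dtau^2 = -(Gamma_tss*(-15/8)^2 + 2*Gamma_tst*(-15/8)*(-7/4) + Gamma_ttt*(-7/4)^2) = 0


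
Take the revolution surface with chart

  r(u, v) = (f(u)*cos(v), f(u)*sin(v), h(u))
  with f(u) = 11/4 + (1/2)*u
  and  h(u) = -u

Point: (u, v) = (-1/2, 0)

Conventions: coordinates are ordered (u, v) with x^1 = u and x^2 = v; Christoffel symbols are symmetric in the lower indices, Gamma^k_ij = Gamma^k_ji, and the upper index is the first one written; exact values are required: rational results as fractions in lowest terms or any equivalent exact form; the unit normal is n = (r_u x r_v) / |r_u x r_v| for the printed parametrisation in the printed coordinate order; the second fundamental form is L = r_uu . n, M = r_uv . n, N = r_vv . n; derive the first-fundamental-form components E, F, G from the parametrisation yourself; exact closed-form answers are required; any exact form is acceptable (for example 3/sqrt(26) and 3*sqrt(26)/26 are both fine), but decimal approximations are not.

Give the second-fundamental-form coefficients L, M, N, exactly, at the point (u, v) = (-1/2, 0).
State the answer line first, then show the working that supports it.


Answer: L = 0, M = 0, N = -sqrt(5)

f = 5/2, f' = 1/2, f'' = 0, h' = -1, h'' = 0
E = 5/4, F = 0, G = 25/4; answer radicand W^2 = 5/4
unnormalised second-form numerators: l = 0, m = 0, n = -5/2; L = l/sqrt(5/4), and similarly M = m/sqrt(W^2), N = n/sqrt(W^2)


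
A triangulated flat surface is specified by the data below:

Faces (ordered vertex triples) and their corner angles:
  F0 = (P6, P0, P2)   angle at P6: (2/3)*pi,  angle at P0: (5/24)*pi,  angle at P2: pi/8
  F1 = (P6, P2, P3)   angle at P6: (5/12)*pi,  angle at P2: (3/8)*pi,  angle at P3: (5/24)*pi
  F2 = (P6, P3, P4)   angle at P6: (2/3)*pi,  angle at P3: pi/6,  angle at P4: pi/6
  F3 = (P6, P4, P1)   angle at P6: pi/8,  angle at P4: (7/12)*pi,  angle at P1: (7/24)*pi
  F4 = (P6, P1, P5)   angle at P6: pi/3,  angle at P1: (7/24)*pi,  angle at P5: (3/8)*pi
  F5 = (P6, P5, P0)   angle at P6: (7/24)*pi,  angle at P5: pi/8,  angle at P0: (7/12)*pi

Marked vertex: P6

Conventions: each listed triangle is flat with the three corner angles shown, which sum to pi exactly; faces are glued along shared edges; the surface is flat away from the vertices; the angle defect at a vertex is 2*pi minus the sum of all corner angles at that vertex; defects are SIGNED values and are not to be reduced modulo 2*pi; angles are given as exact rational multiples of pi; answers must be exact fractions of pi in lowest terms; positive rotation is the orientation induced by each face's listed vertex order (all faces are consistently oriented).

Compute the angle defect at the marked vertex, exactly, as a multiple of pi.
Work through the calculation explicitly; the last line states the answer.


Sum of corner angles at P6: (5/2)*pi
defect = 2*pi - (5/2)*pi

Answer: defect(P6) = -pi/2


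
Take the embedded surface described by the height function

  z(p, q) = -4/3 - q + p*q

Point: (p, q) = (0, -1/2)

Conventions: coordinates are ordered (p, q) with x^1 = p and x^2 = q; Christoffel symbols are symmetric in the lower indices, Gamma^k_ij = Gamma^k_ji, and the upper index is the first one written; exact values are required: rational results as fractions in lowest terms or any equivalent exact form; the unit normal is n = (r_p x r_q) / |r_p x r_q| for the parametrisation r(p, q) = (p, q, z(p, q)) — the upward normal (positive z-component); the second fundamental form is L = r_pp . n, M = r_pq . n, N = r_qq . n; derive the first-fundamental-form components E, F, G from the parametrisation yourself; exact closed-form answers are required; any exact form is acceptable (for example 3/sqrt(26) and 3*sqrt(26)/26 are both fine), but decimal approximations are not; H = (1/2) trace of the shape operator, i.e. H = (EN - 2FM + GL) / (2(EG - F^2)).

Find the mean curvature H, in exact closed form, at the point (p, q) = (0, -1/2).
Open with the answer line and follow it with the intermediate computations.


Answer: H = -4/27

z_p = -1/2, z_q = -1, z_pp = 0, z_pq = 1, z_qq = 0
E = 5/4, F = 1/2, G = 2; answer radicand W^2 = 9/4
unnormalised second-form numerators: l = 0, m = 1, n = 0; L = l/sqrt(9/4), and similarly M = m/sqrt(W^2), N = n/sqrt(W^2)
H = (E*n - 2*F*m + G*l) / (2*(EG - F^2)*sqrt(W^2)); E*n - 2*F*m + G*l = -1, EG - F^2 = 9/4, so H = (-2/9)/sqrt(9/4)


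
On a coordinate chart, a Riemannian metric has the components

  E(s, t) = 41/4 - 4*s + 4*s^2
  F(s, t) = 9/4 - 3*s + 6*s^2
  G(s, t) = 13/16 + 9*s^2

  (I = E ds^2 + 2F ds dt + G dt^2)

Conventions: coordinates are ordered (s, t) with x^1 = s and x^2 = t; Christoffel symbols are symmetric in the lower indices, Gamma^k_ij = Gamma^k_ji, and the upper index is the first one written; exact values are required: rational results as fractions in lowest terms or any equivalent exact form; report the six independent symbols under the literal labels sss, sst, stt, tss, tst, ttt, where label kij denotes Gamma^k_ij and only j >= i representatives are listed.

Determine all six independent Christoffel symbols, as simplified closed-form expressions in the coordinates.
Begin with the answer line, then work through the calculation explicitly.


Answer: Gamma_sss = (-2304*s^3 + 2304*s^2 - 2096*s + 328)/(3808*s^2 + 656*s + 209), Gamma_sst = (-3456*s^3 + 1728*s^2 - 1296*s)/(3808*s^2 + 656*s + 209), Gamma_stt = (-5184*s^3 - 468*s)/(3808*s^2 + 656*s + 209), Gamma_tss = (1536*s^3 - 2304*s^2 + 7680*s - 1680)/(3808*s^2 + 656*s + 209), Gamma_tst = (2304*s^3 - 2304*s^2 + 5904*s)/(3808*s^2 + 656*s + 209), Gamma_ttt = (3456*s^3 - 1728*s^2 + 1296*s)/(3808*s^2 + 656*s + 209)

E = 41/4 - 4*s + 4*s^2; F = 9/4 - 3*s + 6*s^2; G = 13/16 + 9*s^2
Gamma^k_ij = (1/2) g^{kl} (d_i g_jl + d_j g_il - d_l g_ij), with g^inv = (1/(EG-F^2)) [[G, -F], [-F, E]]
first partials: E_s = -4 + 8*s, E_t = 0, F_s = -3 + 12*s, F_t = 0, G_s = 18*s, G_t = 0
D = EG - F^2 = 209/64 + (41/4)*s + (119/2)*s^2
expanded: Gamma^s_ss = (G E_s - 2F F_s + F E_t)/(2D), Gamma^s_st = (G E_t - F G_s)/(2D), Gamma^s_tt = (2G F_t - G G_s - F G_t)/(2D), Gamma^t_ss = (2E F_s - E E_t - F E_s)/(2D), Gamma^t_st = (E G_s - F E_t)/(2D), Gamma^t_tt = (E G_t - 2F F_t + F G_s)/(2D); substitute and cancel common factors


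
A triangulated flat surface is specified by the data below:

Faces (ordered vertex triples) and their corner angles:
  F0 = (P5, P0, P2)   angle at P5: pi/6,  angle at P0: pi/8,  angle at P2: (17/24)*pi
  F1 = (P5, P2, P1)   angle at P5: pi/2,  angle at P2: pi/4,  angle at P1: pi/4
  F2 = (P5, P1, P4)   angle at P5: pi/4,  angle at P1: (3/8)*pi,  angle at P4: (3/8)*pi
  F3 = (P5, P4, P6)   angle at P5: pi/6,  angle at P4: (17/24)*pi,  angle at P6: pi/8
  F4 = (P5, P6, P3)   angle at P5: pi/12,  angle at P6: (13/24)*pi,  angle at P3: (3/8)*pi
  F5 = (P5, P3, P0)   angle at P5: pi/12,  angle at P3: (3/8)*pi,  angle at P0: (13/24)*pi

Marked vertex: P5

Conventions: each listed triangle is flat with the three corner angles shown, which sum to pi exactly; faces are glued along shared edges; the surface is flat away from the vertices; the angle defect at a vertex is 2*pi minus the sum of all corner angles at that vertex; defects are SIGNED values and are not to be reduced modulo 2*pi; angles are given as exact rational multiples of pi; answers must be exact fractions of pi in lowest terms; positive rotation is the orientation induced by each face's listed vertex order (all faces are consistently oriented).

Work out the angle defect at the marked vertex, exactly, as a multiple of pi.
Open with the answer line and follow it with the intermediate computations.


Answer: defect(P5) = (3/4)*pi

Sum of corner angles at P5: (5/4)*pi
defect = 2*pi - (5/4)*pi


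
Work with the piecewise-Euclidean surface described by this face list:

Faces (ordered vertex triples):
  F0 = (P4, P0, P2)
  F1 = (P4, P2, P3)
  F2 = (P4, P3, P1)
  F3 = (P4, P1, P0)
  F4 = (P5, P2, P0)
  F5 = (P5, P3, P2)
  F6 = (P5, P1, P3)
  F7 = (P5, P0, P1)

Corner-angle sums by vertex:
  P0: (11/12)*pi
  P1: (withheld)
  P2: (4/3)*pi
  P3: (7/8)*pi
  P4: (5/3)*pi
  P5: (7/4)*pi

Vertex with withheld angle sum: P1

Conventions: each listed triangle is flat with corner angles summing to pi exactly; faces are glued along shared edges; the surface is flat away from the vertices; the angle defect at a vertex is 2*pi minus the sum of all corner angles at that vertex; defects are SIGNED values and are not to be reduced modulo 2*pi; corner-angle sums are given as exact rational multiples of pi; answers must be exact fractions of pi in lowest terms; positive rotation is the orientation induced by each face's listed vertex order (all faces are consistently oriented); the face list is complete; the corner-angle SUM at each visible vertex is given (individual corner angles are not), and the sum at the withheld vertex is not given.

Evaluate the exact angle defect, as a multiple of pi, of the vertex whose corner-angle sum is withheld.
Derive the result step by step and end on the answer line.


V = 6, E = 12, F = 8; chi = V - E + F = 2
Gauss-Bonnet: total defect = 2*pi*chi = 4*pi; visible defects sum to (83/24)*pi

Answer: defect(P1) = (13/24)*pi


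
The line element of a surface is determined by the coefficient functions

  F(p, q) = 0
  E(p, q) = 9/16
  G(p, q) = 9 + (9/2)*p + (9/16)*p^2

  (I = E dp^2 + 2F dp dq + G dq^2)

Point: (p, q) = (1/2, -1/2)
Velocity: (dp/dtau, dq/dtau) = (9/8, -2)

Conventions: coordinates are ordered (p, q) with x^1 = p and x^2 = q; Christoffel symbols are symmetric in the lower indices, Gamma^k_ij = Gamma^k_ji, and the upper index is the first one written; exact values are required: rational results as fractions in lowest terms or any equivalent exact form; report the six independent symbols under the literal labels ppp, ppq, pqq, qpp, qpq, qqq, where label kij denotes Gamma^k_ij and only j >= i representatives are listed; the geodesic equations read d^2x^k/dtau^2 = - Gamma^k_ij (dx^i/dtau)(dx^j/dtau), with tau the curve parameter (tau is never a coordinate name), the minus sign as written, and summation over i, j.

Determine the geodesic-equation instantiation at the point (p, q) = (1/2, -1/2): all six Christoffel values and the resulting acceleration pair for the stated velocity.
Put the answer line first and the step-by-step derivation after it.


Answer: Gamma_ppp = 0, Gamma_ppq = 0, Gamma_pqq = -9/2, Gamma_qpp = 0, Gamma_qpq = 2/9, Gamma_qqq = 0; accelerations (d^2p/dtau^2, d^2q/dtau^2) = (18, 1)

E = 9/16, F = 0, G = 729/64 at the point
E_p = 0, E_q = 0, F_p = 0, F_q = 0, G_p = 81/16, G_q = 0
EG - F^2 = 6561/1024;  g^inv = (1024/6561) * [[729/64, 0], [0, 9/16]]
first-kind symbols [ij,l] = (1/2)(d_i g_jl + d_j g_il - d_l g_ij): [pp,p] = E_p/2 = 0, [pp,q] = F_p - E_q/2 = 0, [pq,p] = E_q/2 = 0, [pq,q] = G_p/2 = 81/32, [qq,p] = F_q - G_p/2 = -81/32, [qq,q] = G_q/2 = 0
Gamma^p_ij = (G*[ij,p] - F*[ij,q])/(EG - F^2), Gamma^q_ij = (E*[ij,q] - F*[ij,p])/(EG - F^2)
Gamma_ppp = 0, Gamma_ppq = 0, Gamma_pqq = -9/2, Gamma_qpp = 0, Gamma_qpq = 2/9, Gamma_qqq = 0
d^2p/dtau^2 = -(Gamma_ppp*(9/8)^2 + 2*Gamma_ppq*(9/8)*(-2) + Gamma_pqq*(-2)^2) = 18
d^2q/dtau^2 = -(Gamma_qpp*(9/8)^2 + 2*Gamma_qpq*(9/8)*(-2) + Gamma_qqq*(-2)^2) = 1


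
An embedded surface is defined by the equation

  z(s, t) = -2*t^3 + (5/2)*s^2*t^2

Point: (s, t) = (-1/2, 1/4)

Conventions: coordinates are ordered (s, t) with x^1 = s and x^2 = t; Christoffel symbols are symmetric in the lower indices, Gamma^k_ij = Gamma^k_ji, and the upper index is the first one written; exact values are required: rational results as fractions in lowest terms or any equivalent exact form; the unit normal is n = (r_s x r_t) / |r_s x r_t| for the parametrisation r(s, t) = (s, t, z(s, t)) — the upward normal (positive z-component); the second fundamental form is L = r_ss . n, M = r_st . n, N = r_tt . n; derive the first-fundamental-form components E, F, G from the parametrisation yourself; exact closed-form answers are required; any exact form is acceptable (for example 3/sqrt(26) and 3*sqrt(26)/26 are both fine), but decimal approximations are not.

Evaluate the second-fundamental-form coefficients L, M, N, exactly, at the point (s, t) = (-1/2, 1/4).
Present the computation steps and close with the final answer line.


z_s = -5/32, z_t = -1/16, z_ss = 5/16, z_st = -5/4, z_tt = -7/4
E = 1049/1024, F = 5/512, G = 257/256; answer radicand W^2 = 1053/1024
unnormalised second-form numerators: l = 5/16, m = -5/4, n = -7/4; L = l/sqrt(1053/1024), and similarly M = m/sqrt(W^2), N = n/sqrt(W^2)

Answer: L = 10*sqrt(13)/117, M = -40*sqrt(13)/117, N = -56*sqrt(13)/117


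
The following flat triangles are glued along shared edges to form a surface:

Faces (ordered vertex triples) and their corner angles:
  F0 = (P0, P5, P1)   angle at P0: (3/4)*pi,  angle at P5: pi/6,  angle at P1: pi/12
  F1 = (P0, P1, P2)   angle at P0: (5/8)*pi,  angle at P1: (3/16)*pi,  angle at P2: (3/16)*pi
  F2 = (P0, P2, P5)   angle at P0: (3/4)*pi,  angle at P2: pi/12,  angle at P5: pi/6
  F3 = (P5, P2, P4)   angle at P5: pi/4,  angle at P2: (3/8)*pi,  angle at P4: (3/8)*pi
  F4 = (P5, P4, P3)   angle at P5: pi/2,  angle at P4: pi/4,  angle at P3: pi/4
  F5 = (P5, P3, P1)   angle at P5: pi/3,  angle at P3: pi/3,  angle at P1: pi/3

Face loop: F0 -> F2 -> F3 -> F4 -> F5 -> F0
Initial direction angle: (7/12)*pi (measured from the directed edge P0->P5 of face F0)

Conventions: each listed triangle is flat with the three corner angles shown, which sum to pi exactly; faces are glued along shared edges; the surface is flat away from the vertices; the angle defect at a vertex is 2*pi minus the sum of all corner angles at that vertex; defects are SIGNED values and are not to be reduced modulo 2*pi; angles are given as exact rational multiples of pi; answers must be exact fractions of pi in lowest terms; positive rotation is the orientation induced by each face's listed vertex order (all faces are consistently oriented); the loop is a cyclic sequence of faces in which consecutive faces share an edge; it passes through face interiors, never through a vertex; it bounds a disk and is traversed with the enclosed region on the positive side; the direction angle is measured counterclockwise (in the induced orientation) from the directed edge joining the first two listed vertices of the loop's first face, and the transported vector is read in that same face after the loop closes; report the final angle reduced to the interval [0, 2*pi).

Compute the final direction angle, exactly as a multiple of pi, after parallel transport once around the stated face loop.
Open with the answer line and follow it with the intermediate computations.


Answer: final direction angle = (7/6)*pi

enclosed vertex P5: corner angles sum to (17/12)*pi, defect = 2*pi - (17/12)*pi = (7/12)*pi
transport around the loop rotates by the sum of enclosed defects; add to the initial angle mod 2*pi
final angle = (7/12)*pi + (7/12)*pi = (7/6)*pi (mod 2*pi)


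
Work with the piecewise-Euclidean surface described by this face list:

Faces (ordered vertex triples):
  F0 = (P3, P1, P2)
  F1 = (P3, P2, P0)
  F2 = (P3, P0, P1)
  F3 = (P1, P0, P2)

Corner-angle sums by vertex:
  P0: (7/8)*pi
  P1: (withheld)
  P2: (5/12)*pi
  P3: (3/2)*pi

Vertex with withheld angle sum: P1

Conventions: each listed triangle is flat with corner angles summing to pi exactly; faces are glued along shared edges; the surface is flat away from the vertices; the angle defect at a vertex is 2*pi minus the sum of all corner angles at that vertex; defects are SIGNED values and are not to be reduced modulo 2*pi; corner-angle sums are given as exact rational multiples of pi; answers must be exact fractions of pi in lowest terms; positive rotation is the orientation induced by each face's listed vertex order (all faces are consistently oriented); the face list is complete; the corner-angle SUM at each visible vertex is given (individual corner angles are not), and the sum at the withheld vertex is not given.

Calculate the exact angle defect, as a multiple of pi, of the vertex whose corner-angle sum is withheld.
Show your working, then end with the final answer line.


V = 4, E = 6, F = 4; chi = V - E + F = 2
Gauss-Bonnet: total defect = 2*pi*chi = 4*pi; visible defects sum to (77/24)*pi

Answer: defect(P1) = (19/24)*pi


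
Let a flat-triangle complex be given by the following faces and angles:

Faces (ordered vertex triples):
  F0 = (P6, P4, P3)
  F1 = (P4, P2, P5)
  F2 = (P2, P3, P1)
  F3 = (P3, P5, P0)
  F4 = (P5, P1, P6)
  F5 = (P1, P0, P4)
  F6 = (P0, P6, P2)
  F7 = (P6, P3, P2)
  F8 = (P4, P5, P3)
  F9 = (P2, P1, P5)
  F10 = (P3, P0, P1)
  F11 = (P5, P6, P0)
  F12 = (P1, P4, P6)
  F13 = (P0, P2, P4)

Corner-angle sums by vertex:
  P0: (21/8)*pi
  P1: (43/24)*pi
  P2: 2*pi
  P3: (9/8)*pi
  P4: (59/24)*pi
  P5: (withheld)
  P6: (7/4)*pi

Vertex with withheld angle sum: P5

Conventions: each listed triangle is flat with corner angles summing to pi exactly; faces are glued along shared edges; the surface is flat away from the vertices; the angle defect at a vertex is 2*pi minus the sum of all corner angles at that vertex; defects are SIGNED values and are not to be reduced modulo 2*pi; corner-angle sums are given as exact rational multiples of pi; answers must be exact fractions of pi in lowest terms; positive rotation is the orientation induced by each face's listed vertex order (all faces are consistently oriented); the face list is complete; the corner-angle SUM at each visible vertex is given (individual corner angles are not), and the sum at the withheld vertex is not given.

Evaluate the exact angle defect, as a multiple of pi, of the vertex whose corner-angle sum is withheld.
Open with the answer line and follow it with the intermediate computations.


Answer: defect(P5) = -pi/4

V = 7, E = 21, F = 14; chi = V - E + F = 0
Gauss-Bonnet: total defect = 2*pi*chi = 0; visible defects sum to pi/4


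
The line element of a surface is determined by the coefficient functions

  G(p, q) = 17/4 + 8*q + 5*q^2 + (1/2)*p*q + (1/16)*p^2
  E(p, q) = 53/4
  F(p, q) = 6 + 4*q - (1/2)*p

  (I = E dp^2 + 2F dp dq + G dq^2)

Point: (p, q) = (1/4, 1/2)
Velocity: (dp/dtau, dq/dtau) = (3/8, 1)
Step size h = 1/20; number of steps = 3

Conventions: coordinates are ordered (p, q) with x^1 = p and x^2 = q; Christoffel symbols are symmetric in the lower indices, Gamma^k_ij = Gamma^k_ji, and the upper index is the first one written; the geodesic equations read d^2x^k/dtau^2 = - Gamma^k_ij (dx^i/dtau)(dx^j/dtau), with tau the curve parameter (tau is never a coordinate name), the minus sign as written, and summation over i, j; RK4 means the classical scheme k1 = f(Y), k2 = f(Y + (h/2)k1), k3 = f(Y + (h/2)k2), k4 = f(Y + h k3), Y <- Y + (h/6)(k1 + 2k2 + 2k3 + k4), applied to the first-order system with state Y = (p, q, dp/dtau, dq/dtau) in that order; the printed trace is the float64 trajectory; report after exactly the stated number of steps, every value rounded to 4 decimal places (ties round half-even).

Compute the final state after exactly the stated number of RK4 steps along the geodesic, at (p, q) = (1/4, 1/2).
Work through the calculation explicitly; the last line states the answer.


f(Y) = (dp/dtau, dq/dtau, -Gamma^p_ij Y'^i Y'^j, -Gamma^q_ij Y'^i Y'^j) with the Gammas evaluated at the stage position; h = 0.050000; intermediate values shown to 6 dp
step 0: p = 0.2500, q = 0.5000, dp/dtau = 0.3750, dq/dtau = 1.0000
step 1:
  k1: at (p, q) = (0.250000, 0.500000), (dp/dtau, dq/dtau) = (0.375000, 1.000000); Gamma_ppp = 0.060821, Gamma_ppq = -0.017106, Gamma_pqq = -0.227981, Gamma_qpp = -0.102334, Gamma_qpq = 0.028781, Gamma_qqq = 0.873667; k1 = (0.375000, 1.000000, 0.232258, -0.880862)
  k2: at (p, q) = (0.259375, 0.525000), (dp/dtau, dq/dtau) = (0.380806, 0.977978); Gamma_ppp = 0.058904, Gamma_ppq = -0.017372, Gamma_pqq = -0.224351, Gamma_qpp = -0.097924, Gamma_qpq = 0.028880, Gamma_qqq = 0.856327; k2 = (0.380806, 0.977978, 0.218977, -0.826338)
  k3: at (p, q) = (0.259520, 0.524449), (dp/dtau, dq/dtau) = (0.380474, 0.979342); Gamma_ppp = 0.058941, Gamma_ppq = -0.017368, Gamma_pqq = -0.224406, Gamma_qpp = -0.098012, Gamma_qpq = 0.028881, Gamma_qqq = 0.856679; k3 = (0.380474, 0.979342, 0.219641, -0.828984)
  k4: at (p, q) = (0.269024, 0.548967), (dp/dtau, dq/dtau) = (0.385982, 0.958551); Gamma_ppp = 0.057155, Gamma_ppq = -0.017610, Gamma_pqq = -0.220962, Gamma_qpp = -0.093943, Gamma_qpq = 0.028945, Gamma_qqq = 0.840266; k4 = (0.385982, 0.958551, 0.207540, -0.779476)
  Y <- Y + (h/6)(k1 + 2k2 + 2k3 + k4): p = 0.2690, q = 0.5489, dp/dtau = 0.3860, dq/dtau = 0.9586
step 2:
  k1: at (p, q) = (0.269030, 0.548943), (dp/dtau, dq/dtau) = (0.385975, 0.958575); Gamma_ppp = 0.057157, Gamma_ppq = -0.017610, Gamma_pqq = -0.220964, Gamma_qpp = -0.093947, Gamma_qpq = 0.028945, Gamma_qqq = 0.840281; k1 = (0.385975, 0.958575, 0.207552, -0.779529)
  k2: at (p, q) = (0.278679, 0.572908), (dp/dtau, dq/dtau) = (0.391164, 0.939087); Gamma_ppp = 0.055497, Gamma_ppq = -0.017831, Gamma_pqq = -0.217702, Gamma_qpp = -0.090200, Gamma_qpq = 0.028980, Gamma_qqq = 0.824787; k2 = (0.391164, 0.939087, 0.196596, -0.734856)
  k3: at (p, q) = (0.278809, 0.572420), (dp/dtau, dq/dtau) = (0.390890, 0.940204); Gamma_ppp = 0.055526, Gamma_ppq = -0.017827, Gamma_pqq = -0.217746, Gamma_qpp = -0.090269, Gamma_qpq = 0.028982, Gamma_qqq = 0.825077; k3 = (0.390890, 0.940204, 0.197103, -0.736864)
  k4: at (p, q) = (0.288574, 0.595953), (dp/dtau, dq/dtau) = (0.395830, 0.921732); Gamma_ppp = 0.053972, Gamma_ppq = -0.018029, Gamma_pqq = -0.214642, Gamma_qpp = -0.086793, Gamma_qpq = 0.028993, Gamma_qqq = 0.810359; k4 = (0.395830, 0.921732, 0.187057, -0.696030)
  Y <- Y + (h/6)(k1 + 2k2 + 2k3 + k4): p = 0.2886, q = 0.5959, dp/dtau = 0.3958, dq/dtau = 0.9218
step 3:
  k1: at (p, q) = (0.288579, 0.595934), (dp/dtau, dq/dtau) = (0.395825, 0.921750); Gamma_ppp = 0.053973, Gamma_ppq = -0.018029, Gamma_pqq = -0.214643, Gamma_qpp = -0.086795, Gamma_qpq = 0.028993, Gamma_qqq = 0.810371; k1 = (0.395825, 0.921750, 0.187066, -0.696067)
  k2: at (p, q) = (0.298474, 0.618978), (dp/dtau, dq/dtau) = (0.400502, 0.904348); Gamma_ppp = 0.052520, Gamma_ppq = -0.018214, Gamma_pqq = -0.211694, Gamma_qpp = -0.083574, Gamma_qpq = 0.028983, Gamma_qqq = 0.796422; k2 = (0.400502, 0.904348, 0.177902, -0.658940)
  k3: at (p, q) = (0.298591, 0.618543), (dp/dtau, dq/dtau) = (0.400273, 0.905277); Gamma_ppp = 0.052544, Gamma_ppq = -0.018211, Gamma_pqq = -0.211730, Gamma_qpp = -0.083629, Gamma_qpq = 0.028985, Gamma_qqq = 0.796663; k3 = (0.400273, 0.905277, 0.178298, -0.660493)
  k4: at (p, q) = (0.308592, 0.641198), (dp/dtau, dq/dtau) = (0.404740, 0.888725); Gamma_ppp = 0.051177, Gamma_ppq = -0.018381, Gamma_pqq = -0.208915, Gamma_qpp = -0.080625, Gamma_qpq = 0.028958, Gamma_qqq = 0.783372; k4 = (0.404740, 0.888725, 0.169848, -0.626358)
  Y <- Y + (h/6)(k1 + 2k2 + 2k3 + k4): p = 0.3086, q = 0.6412, dp/dtau = 0.4047, dq/dtau = 0.8887

Answer: p = 0.3086, q = 0.6412, dp/dtau = 0.4047, dq/dtau = 0.8887


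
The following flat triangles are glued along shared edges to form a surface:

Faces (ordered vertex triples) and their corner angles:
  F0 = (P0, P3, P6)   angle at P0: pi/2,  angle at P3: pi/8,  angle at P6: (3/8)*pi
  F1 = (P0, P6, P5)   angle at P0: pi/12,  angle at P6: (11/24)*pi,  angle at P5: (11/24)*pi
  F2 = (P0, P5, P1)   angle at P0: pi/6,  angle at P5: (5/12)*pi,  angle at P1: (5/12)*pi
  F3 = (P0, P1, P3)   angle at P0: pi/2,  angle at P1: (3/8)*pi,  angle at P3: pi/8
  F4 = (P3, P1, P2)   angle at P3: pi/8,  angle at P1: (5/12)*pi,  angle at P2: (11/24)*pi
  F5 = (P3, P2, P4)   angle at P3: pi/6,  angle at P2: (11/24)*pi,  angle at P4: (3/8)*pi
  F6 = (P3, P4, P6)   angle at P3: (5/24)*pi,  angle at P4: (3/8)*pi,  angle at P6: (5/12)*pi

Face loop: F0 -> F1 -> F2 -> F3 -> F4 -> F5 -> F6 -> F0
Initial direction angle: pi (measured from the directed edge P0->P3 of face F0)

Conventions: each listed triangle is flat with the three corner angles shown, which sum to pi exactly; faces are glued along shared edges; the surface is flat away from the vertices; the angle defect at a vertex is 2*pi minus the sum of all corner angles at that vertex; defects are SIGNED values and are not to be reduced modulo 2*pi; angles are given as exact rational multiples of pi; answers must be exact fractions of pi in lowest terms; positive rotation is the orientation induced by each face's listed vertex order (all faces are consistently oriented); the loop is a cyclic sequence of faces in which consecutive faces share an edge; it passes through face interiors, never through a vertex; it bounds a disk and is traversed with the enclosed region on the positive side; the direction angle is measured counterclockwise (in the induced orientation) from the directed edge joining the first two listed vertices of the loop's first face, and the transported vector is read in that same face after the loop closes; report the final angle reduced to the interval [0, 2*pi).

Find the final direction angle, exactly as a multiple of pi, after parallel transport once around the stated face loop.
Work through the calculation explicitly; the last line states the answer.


enclosed vertex P0: corner angles sum to (5/4)*pi, defect = 2*pi - (5/4)*pi = (3/4)*pi
enclosed vertex P3: corner angles sum to (3/4)*pi, defect = 2*pi - (3/4)*pi = (5/4)*pi
final direction = starting direction + enclosed defect total, reduced mod 2*pi (induced orientation)
final angle = pi + 2*pi = pi (mod 2*pi)

Answer: final direction angle = pi
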